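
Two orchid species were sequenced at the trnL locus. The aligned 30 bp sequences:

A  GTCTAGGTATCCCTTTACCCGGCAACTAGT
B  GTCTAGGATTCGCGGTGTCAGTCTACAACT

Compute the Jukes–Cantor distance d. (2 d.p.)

The sequences differ at 12 of 30 sites, so p = 12/30 = 0.4.
d = −(3/4) ln(1 − 4p/3) = −0.75 ln(1 − 0.533333) = −0.75 ln(0.466667)
  = −0.75 × (-0.762139) = 0.571604 substitutions/site.

0.57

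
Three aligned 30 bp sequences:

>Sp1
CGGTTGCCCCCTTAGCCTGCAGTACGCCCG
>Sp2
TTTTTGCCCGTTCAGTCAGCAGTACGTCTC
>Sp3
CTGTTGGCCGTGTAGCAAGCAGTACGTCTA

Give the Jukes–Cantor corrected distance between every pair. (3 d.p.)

d(Sp1,Sp2) = 0.503, d(Sp1,Sp3) = 0.441, d(Sp2,Sp3) = 0.330

Sp1–Sp2: 11/30 sites differ → p ≈ 0.366667, d = −0.75 ln(1 − 0.488889) = 0.503376 ≈ 0.503.
Sp1–Sp3: 10/30 sites differ → p ≈ 0.333333, d = −0.75 ln(1 − 0.444444) = 0.440839 ≈ 0.441.
Sp2–Sp3: 8/30 sites differ → p ≈ 0.266667, d = −0.75 ln(1 − 0.355556) = 0.329526 ≈ 0.330.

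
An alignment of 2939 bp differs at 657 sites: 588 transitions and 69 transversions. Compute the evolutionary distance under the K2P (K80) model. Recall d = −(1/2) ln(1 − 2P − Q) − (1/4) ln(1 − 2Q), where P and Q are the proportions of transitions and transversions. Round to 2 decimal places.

P = 588/2939 ≈ 0.200068 and Q = 69/2939 ≈ 0.023477.
Under the Kimura two-parameter model, d = −½ ln(1 − 2P − Q) − ¼ ln(1 − 2Q).
1 − 2P − Q = 0.576387, giving −½ ln(0.576387) = 0.275488.
1 − 2Q = 0.953046, giving −¼ ln(0.953046) = 0.012023.
d = 0.275488 + 0.012023 = 0.287511.

0.29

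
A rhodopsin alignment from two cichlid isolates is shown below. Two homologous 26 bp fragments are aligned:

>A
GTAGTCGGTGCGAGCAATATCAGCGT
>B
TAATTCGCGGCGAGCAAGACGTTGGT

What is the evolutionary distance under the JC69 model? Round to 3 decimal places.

0.623

The sequences differ at 11 of 26 sites, so p = 11/26 ≈ 0.423077.
d = −(3/4) ln(1 − 4p/3) = −0.75 ln(1 − 0.564103) = −0.75 ln(0.435897)
  = −0.75 × (-0.830349) = 0.622762 substitutions/site.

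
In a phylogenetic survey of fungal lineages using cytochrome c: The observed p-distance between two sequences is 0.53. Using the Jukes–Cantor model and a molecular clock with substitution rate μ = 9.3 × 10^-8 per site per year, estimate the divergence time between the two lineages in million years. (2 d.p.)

4.95

d = −(3/4) ln(1 − 4p/3) = −0.75 ln(1 − 0.706667) = −0.75 ln(0.293333)
  = −0.75 × (-1.226447) = 0.919835 substitutions/site.
Under a molecular clock d = 2μt, so t = d/(2μ) = 0.919835 / (2 × 9.3 × 10^-8) = 4.95 million years.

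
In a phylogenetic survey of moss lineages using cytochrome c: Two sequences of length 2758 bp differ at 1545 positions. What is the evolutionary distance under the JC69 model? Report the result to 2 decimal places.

p = 1545/2758 ≈ 0.560189.
d = −(3/4) ln(1 − 4p/3) = −0.75 ln(1 − 0.746919) = −0.75 ln(0.253081)
  = −0.75 × (-1.374046) = 1.030535 substitutions/site.

1.03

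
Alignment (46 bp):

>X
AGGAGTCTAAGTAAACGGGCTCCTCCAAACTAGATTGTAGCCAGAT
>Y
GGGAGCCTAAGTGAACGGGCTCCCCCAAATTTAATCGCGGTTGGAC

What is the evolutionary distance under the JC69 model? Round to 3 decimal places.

0.390

The sequences differ at 14 of 46 sites, so p = 14/46 ≈ 0.304348.
d = −(3/4) ln(1 − 4p/3) = −0.75 ln(1 − 0.405797) = −0.75 ln(0.594203)
  = −0.75 × (-0.520534) = 0.390401 substitutions/site.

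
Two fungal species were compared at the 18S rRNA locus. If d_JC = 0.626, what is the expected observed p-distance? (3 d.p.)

0.424

p = (3/4)(1 − e^(−4d/3)) = 0.75 × (1 − e^(-0.834667)) = 0.75 × (1 − 0.434019) = 0.424486.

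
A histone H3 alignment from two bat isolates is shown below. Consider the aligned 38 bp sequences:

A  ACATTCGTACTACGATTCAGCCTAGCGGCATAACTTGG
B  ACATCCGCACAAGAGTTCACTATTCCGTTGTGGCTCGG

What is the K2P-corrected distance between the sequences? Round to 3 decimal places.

Of 38 sites, 10 differences are transitions and 7 are transversions, so P = 10/38 ≈ 0.263158 and Q = 7/38 ≈ 0.184211.
Under the Kimura two-parameter model, d = −½ ln(1 − 2P − Q) − ¼ ln(1 − 2Q).
1 − 2P − Q = 0.289473, giving −½ ln(0.289473) = 0.619847.
1 − 2Q = 0.631578, giving −¼ ln(0.631578) = 0.114883.
d = 0.619847 + 0.114883 = 0.734730.

0.735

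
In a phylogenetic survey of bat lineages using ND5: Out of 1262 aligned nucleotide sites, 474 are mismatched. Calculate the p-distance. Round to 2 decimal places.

0.38

p = 474/1262 = 0.375594… ≈ 0.38 (to 2 d.p.).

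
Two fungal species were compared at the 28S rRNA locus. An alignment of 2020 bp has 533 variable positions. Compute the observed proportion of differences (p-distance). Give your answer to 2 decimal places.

0.26

p = 533/2020 = 0.263861… ≈ 0.26 (to 2 d.p.).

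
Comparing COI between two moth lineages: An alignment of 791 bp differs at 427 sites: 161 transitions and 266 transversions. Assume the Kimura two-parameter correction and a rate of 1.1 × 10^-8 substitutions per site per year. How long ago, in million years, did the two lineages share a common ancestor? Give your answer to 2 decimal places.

43.60

P = 161/791 ≈ 0.20354 and Q = 266/791 ≈ 0.336283.
Under the Kimura two-parameter model, d = −½ ln(1 − 2P − Q) − ¼ ln(1 − 2Q).
1 − 2P − Q = 0.256637, giving −½ ln(0.256637) = 0.680046.
1 − 2Q = 0.327434, giving −¼ ln(0.327434) = 0.279117.
d = 0.680046 + 0.279117 = 0.959163.
Under a molecular clock d = 2μt, so t = d/(2μ) = 0.959163 / (2 × 1.1 × 10^-8) = 43.60 million years.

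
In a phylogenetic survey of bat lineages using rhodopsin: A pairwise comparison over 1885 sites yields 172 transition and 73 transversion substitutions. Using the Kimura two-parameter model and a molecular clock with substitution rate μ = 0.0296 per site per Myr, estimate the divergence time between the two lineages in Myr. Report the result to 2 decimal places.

P = 172/1885 ≈ 0.091247 and Q = 73/1885 ≈ 0.038727.
Under the Kimura two-parameter model, d = −½ ln(1 − 2P − Q) − ¼ ln(1 − 2Q).
1 − 2P − Q = 0.778779, giving −½ ln(0.778779) = 0.125014.
1 − 2Q = 0.922546, giving −¼ ln(0.922546) = 0.020155.
d = 0.125014 + 0.020155 = 0.145169.
Under a molecular clock d = 2μt, so t = d/(2μ) = 0.145169 / (2 × 0.0296) = 2.45 Myr.

2.45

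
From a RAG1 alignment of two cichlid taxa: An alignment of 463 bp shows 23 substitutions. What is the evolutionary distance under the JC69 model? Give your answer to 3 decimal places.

0.051

p = 23/463 ≈ 0.049676.
d = −(3/4) ln(1 − 4p/3) = −0.75 ln(1 − 0.066235) = −0.75 ln(0.933765)
  = −0.75 × (-0.068530) = 0.051398 substitutions/site.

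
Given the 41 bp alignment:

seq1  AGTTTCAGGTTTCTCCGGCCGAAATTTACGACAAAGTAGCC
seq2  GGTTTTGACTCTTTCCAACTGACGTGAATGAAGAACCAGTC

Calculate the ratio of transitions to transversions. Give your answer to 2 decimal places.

2.33

Transitions are A↔G and C↔T; transversions are all other mismatches.
Transitions: 14. Transversions: 6.
R = 14/6 = 2.333333… ≈ 2.33 (to 2 d.p.).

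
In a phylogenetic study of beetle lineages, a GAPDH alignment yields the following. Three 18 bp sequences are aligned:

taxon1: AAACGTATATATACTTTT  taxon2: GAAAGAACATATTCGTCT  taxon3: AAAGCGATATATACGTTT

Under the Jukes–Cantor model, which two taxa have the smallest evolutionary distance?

taxon1–taxon2: 7/18 differ, p = 0.389, d = 0.548.
taxon1–taxon3: 4/18 differ, p = 0.222, d = 0.264.
taxon2–taxon3: 7/18 differ, p = 0.389, d = 0.548.
The smallest distance is between taxon1 and taxon3.

taxon1 and taxon3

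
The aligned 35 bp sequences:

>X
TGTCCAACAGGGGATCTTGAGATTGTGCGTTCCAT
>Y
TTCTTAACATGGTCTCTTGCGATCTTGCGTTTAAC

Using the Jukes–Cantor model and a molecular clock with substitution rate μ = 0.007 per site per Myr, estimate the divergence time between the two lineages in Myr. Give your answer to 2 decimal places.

The sequences differ at 13 of 35 sites, so p = 13/35 ≈ 0.371429.
d = −(3/4) ln(1 − 4p/3) = −0.75 ln(1 − 0.495239) = −0.75 ln(0.504761)
  = −0.75 × (-0.683670) = 0.512753 substitutions/site.
Under a molecular clock d = 2μt, so t = d/(2μ) = 0.512753 / (2 × 0.007) = 36.63 Myr.

36.63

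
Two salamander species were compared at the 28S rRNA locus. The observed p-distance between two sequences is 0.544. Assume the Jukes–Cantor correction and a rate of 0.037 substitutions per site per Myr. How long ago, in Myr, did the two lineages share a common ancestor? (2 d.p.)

d = −(3/4) ln(1 − 4p/3) = −0.75 ln(1 − 0.725333) = −0.75 ln(0.274667)
  = −0.75 × (-1.292196) = 0.969147 substitutions/site.
Under a molecular clock d = 2μt, so t = d/(2μ) = 0.969147 / (2 × 0.037) = 13.10 Myr.

13.10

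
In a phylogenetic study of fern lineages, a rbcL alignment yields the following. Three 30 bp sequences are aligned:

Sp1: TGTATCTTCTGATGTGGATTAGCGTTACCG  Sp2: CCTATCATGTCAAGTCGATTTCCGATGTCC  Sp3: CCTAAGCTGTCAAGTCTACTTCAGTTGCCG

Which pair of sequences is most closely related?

Sp2 and Sp3

Sp1–Sp2: 13/30 differ, p = 0.433, d = 0.647.
Sp1–Sp3: 15/30 differ, p = 0.500, d = 0.824.
Sp2–Sp3: 9/30 differ, p = 0.300, d = 0.383.
The smallest distance is between Sp2 and Sp3.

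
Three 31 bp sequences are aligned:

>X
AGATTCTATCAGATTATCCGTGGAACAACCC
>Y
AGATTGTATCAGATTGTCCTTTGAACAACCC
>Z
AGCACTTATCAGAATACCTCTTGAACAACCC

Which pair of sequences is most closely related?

X and Y

X–Y: 4/31 differ, p = 0.129, d = 0.142.
X–Z: 9/31 differ, p = 0.290, d = 0.367.
Y–Z: 9/31 differ, p = 0.290, d = 0.367.
The smallest distance is between X and Y.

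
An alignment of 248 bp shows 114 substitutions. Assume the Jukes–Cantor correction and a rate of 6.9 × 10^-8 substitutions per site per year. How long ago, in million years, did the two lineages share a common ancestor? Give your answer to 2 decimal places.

p = 114/248 ≈ 0.459677.
d = −(3/4) ln(1 − 4p/3) = −0.75 ln(1 − 0.612903) = −0.75 ln(0.387097)
  = −0.75 × (-0.949080) = 0.711810 substitutions/site.
Under a molecular clock d = 2μt, so t = d/(2μ) = 0.711810 / (2 × 6.9 × 10^-8) = 5.16 million years.

5.16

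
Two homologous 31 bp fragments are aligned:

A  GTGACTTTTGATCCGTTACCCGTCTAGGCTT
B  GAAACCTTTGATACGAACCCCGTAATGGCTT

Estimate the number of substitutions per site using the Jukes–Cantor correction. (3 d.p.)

0.422

The sequences differ at 10 of 31 sites (2, 3, 6, 13, 16, 17, 18, 24, 25, 26), so p = 10/31 ≈ 0.322581.
d = −(3/4) ln(1 − 4p/3) = −0.75 ln(1 − 0.430108) = −0.75 ln(0.569892)
  = −0.75 × (-0.562308) = 0.421731 substitutions/site.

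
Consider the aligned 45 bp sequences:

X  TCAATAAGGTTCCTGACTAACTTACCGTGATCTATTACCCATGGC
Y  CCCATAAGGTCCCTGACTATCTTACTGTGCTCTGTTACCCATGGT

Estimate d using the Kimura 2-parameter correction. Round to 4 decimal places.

0.2062

Of 45 sites, 5 differences are transitions and 3 are transversions, so P = 5/45 ≈ 0.111111 and Q = 3/45 ≈ 0.066667.
Under the Kimura two-parameter model, d = −½ ln(1 − 2P − Q) − ¼ ln(1 − 2Q).
1 − 2P − Q = 0.711111, giving −½ ln(0.711111) = 0.170463.
1 − 2Q = 0.866666, giving −¼ ln(0.866666) = 0.035775.
d = 0.170463 + 0.035775 = 0.206238.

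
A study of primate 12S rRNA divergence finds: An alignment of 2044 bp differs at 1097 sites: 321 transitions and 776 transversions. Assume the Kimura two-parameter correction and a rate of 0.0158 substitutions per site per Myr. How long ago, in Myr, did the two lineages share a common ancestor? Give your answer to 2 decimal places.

P = 321/2044 ≈ 0.157045 and Q = 776/2044 ≈ 0.379648.
Under the Kimura two-parameter model, d = −½ ln(1 − 2P − Q) − ¼ ln(1 − 2Q).
1 − 2P − Q = 0.306262, giving −½ ln(0.306262) = 0.591657.
1 − 2Q = 0.240704, giving −¼ ln(0.240704) = 0.356047.
d = 0.591657 + 0.356047 = 0.947704.
Under a molecular clock d = 2μt, so t = d/(2μ) = 0.947704 / (2 × 0.0158) = 29.99 Myr.

29.99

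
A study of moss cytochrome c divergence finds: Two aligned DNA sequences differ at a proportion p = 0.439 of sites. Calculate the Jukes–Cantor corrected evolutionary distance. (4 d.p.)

0.6602

d = −(3/4) ln(1 − 4p/3) = −0.75 ln(1 − 0.585333) = −0.75 ln(0.414667)
  = −0.75 × (-0.880279) = 0.660209 substitutions/site.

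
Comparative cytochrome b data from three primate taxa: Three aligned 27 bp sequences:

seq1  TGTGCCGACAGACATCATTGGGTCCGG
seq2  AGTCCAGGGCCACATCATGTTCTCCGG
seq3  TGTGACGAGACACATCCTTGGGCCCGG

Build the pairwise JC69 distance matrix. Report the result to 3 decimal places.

d(seq1,seq2) = 0.588, d(seq1,seq3) = 0.213, d(seq2,seq3) = 0.673

seq1–seq2: 11/27 sites differ → p ≈ 0.407407, d = −0.75 ln(1 − 0.543209) = 0.587647 ≈ 0.588.
seq1–seq3: 5/27 sites differ → p ≈ 0.185185, d = −0.75 ln(1 − 0.246913) = 0.212681 ≈ 0.213.
seq2–seq3: 12/27 sites differ → p ≈ 0.444444, d = −0.75 ln(1 − 0.592592) = 0.673455 ≈ 0.673.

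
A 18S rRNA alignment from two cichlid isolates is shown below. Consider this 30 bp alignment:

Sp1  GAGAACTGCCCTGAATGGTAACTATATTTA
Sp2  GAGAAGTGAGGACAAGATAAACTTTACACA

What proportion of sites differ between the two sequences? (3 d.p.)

The sequences differ at 14 of 30 positions.
p = 14/30 = 0.466666… ≈ 0.467 (to 3 d.p.).

0.467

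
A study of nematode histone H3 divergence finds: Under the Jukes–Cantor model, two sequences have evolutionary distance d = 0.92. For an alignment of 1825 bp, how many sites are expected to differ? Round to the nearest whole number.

Invert JC69: p = (3/4)(1 − e^(−4d/3)) = 0.75 × (1 − e^(-1.226667)) = 0.75 × (1 − 0.293268) = 0.530049.
Expected differing sites = pL ≈ 0.530049 × 1825 = 967.339425 ≈ 967.

967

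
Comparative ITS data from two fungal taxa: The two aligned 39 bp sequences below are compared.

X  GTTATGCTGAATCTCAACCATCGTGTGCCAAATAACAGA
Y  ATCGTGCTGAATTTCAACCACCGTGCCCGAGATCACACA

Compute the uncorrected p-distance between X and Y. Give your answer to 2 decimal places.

0.28

The sequences differ at 11 of 39 positions.
p = 11/39 = 0.282051… ≈ 0.28 (to 2 d.p.).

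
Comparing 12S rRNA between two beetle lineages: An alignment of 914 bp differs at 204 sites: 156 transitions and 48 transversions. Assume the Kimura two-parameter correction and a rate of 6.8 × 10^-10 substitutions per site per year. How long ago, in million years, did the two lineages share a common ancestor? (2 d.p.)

P = 156/914 ≈ 0.170678 and Q = 48/914 ≈ 0.052516.
Under the Kimura two-parameter model, d = −½ ln(1 − 2P − Q) − ¼ ln(1 − 2Q).
1 − 2P − Q = 0.606128, giving −½ ln(0.606128) = 0.250332.
1 − 2Q = 0.894968, giving −¼ ln(0.894968) = 0.027742.
d = 0.250332 + 0.027742 = 0.278074.
Under a molecular clock d = 2μt, so t = d/(2μ) = 0.278074 / (2 × 6.8 × 10^-10) = 204.47 million years.

204.47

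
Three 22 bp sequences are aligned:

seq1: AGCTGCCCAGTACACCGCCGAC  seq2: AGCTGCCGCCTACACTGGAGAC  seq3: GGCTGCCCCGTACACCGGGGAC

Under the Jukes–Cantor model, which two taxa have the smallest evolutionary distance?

seq1 and seq3

seq1–seq2: 6/22 differ, p = 0.273, d = 0.339.
seq1–seq3: 4/22 differ, p = 0.182, d = 0.208.
seq2–seq3: 5/22 differ, p = 0.227, d = 0.271.
The smallest distance is between seq1 and seq3.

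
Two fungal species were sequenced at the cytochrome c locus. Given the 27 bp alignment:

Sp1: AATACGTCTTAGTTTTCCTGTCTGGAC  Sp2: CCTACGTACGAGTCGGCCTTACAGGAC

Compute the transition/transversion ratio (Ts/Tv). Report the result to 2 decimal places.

Transitions are A↔G and C↔T; transversions are all other mismatches.
Transitions: 2. Transversions: 9.
R = 2/9 = 0.222222… ≈ 0.22 (to 2 d.p.).

0.22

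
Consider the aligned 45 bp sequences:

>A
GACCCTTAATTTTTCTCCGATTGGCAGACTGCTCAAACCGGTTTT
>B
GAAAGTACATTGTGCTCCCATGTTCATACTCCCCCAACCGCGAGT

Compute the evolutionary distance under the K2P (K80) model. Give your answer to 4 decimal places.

0.6963

Of 45 sites, 1 differences are transitions and 18 are transversions, so P = 1/45 ≈ 0.022222 and Q = 18/45 = 0.4.
Under the Kimura two-parameter model, d = −½ ln(1 − 2P − Q) − ¼ ln(1 − 2Q).
1 − 2P − Q = 0.555556, giving −½ ln(0.555556) = 0.293893.
1 − 2Q = 0.2, giving −¼ ln(0.2) = 0.402359.
d = 0.293893 + 0.402359 = 0.696252.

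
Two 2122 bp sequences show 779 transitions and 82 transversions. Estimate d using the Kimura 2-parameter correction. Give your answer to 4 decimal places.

0.7612

P = 779/2122 ≈ 0.367107 and Q = 82/2122 ≈ 0.038643.
Under the Kimura two-parameter model, d = −½ ln(1 − 2P − Q) − ¼ ln(1 − 2Q).
1 − 2P − Q = 0.227143, giving −½ ln(0.227143) = 0.741088.
1 − 2Q = 0.922714, giving −¼ ln(0.922714) = 0.020109.
d = 0.741088 + 0.020109 = 0.761197.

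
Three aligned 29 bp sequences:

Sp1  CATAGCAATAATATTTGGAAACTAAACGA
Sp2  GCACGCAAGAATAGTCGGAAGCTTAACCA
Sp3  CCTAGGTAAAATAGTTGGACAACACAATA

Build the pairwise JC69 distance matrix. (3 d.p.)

Sp1–Sp2: 10/29 sites differ → p ≈ 0.344828, d = −0.75 ln(1 − 0.459771) = 0.461822 ≈ 0.462.
Sp1–Sp3: 11/29 sites differ → p ≈ 0.37931, d = −0.75 ln(1 − 0.505747) = 0.528531 ≈ 0.529.
Sp2–Sp3: 15/29 sites differ → p ≈ 0.517241, d = −0.75 ln(1 − 0.689655) = 0.877553 ≈ 0.878.

d(Sp1,Sp2) = 0.462, d(Sp1,Sp3) = 0.529, d(Sp2,Sp3) = 0.878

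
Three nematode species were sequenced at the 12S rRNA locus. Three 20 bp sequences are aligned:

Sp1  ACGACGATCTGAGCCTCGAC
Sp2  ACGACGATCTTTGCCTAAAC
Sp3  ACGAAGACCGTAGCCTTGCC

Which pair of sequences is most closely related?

Sp1 and Sp2

Sp1–Sp2: 4/20 differ, p = 0.200, d = 0.233.
Sp1–Sp3: 6/20 differ, p = 0.300, d = 0.383.
Sp2–Sp3: 7/20 differ, p = 0.350, d = 0.471.
The smallest distance is between Sp1 and Sp2.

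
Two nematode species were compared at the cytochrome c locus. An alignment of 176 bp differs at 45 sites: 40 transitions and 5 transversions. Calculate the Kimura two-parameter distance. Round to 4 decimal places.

P = 40/176 ≈ 0.227273 and Q = 5/176 ≈ 0.028409.
Under the Kimura two-parameter model, d = −½ ln(1 − 2P − Q) − ¼ ln(1 − 2Q).
1 − 2P − Q = 0.517045, giving −½ ln(0.517045) = 0.329813.
1 − 2Q = 0.943182, giving −¼ ln(0.943182) = 0.014624.
d = 0.329813 + 0.014624 = 0.344437.

0.3444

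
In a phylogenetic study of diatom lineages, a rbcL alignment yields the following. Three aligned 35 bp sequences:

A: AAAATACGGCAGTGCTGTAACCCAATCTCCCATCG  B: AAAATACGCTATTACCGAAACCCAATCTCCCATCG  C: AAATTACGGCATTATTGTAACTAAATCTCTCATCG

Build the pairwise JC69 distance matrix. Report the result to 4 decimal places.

d(A,B) = 0.1946, d(A,C) = 0.2326, d(B,C) = 0.3149

A–B: 6/35 sites differ → p ≈ 0.171429, d = −0.75 ln(1 − 0.228572) = 0.194634 ≈ 0.1946.
A–C: 7/35 sites differ → p = 0.2, d = −0.75 ln(1 − 0.266667) = 0.232617 ≈ 0.2326.
B–C: 9/35 sites differ → p ≈ 0.257143, d = −0.75 ln(1 − 0.342857) = 0.314890 ≈ 0.3149.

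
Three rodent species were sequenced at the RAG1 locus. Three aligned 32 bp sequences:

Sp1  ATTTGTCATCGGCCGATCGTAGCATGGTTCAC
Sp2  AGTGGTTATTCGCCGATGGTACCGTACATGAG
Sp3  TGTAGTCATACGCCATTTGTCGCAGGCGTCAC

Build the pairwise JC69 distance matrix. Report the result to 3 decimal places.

Sp1–Sp2: 13/32 sites differ → p = 0.40625, d = −0.75 ln(1 − 0.541667) = 0.585119 ≈ 0.585.
Sp1–Sp3: 12/32 sites differ → p = 0.375, d = −0.75 ln(1 − 0.5) = 0.519860 ≈ 0.520.
Sp2–Sp3: 15/32 sites differ → p = 0.46875, d = −0.75 ln(1 − 0.625) = 0.735622 ≈ 0.736.

d(Sp1,Sp2) = 0.585, d(Sp1,Sp3) = 0.520, d(Sp2,Sp3) = 0.736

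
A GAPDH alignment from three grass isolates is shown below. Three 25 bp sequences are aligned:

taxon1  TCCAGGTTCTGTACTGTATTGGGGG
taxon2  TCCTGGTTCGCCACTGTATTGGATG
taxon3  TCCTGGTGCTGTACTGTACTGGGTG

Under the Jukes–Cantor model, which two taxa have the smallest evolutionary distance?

taxon1 and taxon3

taxon1–taxon2: 6/25 differ, p = 0.240, d = 0.289.
taxon1–taxon3: 4/25 differ, p = 0.160, d = 0.180.
taxon2–taxon3: 6/25 differ, p = 0.240, d = 0.289.
The smallest distance is between taxon1 and taxon3.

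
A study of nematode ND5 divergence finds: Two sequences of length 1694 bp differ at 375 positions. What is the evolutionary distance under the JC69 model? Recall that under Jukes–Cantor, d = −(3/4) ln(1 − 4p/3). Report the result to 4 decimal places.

p = 375/1694 ≈ 0.22137.
d = −(3/4) ln(1 − 4p/3) = −0.75 ln(1 − 0.29516) = −0.75 ln(0.70484)
  = −0.75 × (-0.349784) = 0.262338 substitutions/site.

0.2623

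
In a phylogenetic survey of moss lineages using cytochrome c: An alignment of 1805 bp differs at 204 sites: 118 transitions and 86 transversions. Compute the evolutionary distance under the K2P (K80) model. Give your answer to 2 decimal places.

0.12

P = 118/1805 ≈ 0.065374 and Q = 86/1805 ≈ 0.047645.
Under the Kimura two-parameter model, d = −½ ln(1 − 2P − Q) − ¼ ln(1 − 2Q).
1 − 2P − Q = 0.821607, giving −½ ln(0.821607) = 0.098247.
1 − 2Q = 0.90471, giving −¼ ln(0.90471) = 0.025035.
d = 0.098247 + 0.025035 = 0.123282.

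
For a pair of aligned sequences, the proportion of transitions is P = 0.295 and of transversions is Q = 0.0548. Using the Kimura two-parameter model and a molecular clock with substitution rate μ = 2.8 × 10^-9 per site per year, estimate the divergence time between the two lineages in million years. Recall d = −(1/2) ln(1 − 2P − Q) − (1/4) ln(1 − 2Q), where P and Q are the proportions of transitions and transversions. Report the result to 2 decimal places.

97.60

Under the Kimura two-parameter model, d = −½ ln(1 − 2P − Q) − ¼ ln(1 − 2Q).
1 − 2P − Q = 0.3552, giving −½ ln(0.3552) = 0.517537.
1 − 2Q = 0.8904, giving −¼ ln(0.8904) = 0.029021.
d = 0.517537 + 0.029021 = 0.546558.
Under a molecular clock d = 2μt, so t = d/(2μ) = 0.546558 / (2 × 2.8 × 10^-9) = 97.60 million years.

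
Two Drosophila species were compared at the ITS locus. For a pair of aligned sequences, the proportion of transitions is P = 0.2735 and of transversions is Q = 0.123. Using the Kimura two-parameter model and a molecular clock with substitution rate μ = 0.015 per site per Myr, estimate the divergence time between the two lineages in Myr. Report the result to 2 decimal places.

20.83

Under the Kimura two-parameter model, d = −½ ln(1 − 2P − Q) − ¼ ln(1 − 2Q).
1 − 2P − Q = 0.33, giving −½ ln(0.33) = 0.554331.
1 − 2Q = 0.754, giving −¼ ln(0.754) = 0.070591.
d = 0.554331 + 0.070591 = 0.624922.
Under a molecular clock d = 2μt, so t = d/(2μ) = 0.624922 / (2 × 0.015) = 20.83 Myr.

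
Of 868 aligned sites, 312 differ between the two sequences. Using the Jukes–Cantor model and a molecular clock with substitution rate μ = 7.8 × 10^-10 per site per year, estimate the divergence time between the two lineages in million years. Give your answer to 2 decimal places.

313.71

p = 312/868 ≈ 0.359447.
d = −(3/4) ln(1 − 4p/3) = −0.75 ln(1 − 0.479263) = −0.75 ln(0.520737)
  = −0.75 × (-0.652510) = 0.489383 substitutions/site.
Under a molecular clock d = 2μt, so t = d/(2μ) = 0.489383 / (2 × 7.8 × 10^-10) = 313.71 million years.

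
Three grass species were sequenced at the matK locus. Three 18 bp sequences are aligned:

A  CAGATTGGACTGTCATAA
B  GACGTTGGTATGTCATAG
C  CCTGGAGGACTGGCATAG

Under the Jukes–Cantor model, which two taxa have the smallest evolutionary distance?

A and B

A–B: 6/18 differ, p = 0.333, d = 0.441.
A–C: 7/18 differ, p = 0.389, d = 0.548.
B–C: 8/18 differ, p = 0.444, d = 0.673.
The smallest distance is between A and B.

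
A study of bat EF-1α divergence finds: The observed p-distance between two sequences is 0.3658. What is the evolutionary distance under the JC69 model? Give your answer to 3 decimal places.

0.502

d = −(3/4) ln(1 − 4p/3) = −0.75 ln(1 − 0.487733) = −0.75 ln(0.512267)
  = −0.75 × (-0.668909) = 0.501682 substitutions/site.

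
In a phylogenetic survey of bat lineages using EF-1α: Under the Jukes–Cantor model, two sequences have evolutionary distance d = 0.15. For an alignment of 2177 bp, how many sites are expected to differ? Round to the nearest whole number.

296

Invert JC69: p = (3/4)(1 − e^(−4d/3)) = 0.75 × (1 − e^(-0.2)) = 0.75 × (1 − 0.818731) = 0.135952.
Expected differing sites = pL ≈ 0.135952 × 2177 = 295.967504 ≈ 296.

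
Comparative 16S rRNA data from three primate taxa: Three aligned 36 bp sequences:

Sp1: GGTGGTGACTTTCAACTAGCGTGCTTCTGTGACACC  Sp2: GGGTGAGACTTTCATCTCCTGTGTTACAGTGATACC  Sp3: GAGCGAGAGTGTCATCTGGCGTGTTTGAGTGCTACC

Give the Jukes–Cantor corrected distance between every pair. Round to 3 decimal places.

Sp1–Sp2: 11/36 sites differ → p ≈ 0.305556, d = −0.75 ln(1 − 0.407408) = 0.392437 ≈ 0.392.
Sp1–Sp3: 13/36 sites differ → p ≈ 0.361111, d = −0.75 ln(1 − 0.481481) = 0.492584 ≈ 0.493.
Sp2–Sp3: 10/36 sites differ → p ≈ 0.277778, d = −0.75 ln(1 − 0.370371) = 0.346968 ≈ 0.347.

d(Sp1,Sp2) = 0.392, d(Sp1,Sp3) = 0.493, d(Sp2,Sp3) = 0.347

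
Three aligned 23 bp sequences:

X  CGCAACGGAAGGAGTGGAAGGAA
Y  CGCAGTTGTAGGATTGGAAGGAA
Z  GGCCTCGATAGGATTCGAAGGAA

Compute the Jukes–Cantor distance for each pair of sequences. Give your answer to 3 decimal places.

X–Y: 5/23 sites differ → p ≈ 0.217391, d = −0.75 ln(1 − 0.289855) = 0.256715 ≈ 0.257.
X–Z: 7/23 sites differ → p ≈ 0.304348, d = −0.75 ln(1 − 0.405797) = 0.390401 ≈ 0.390.
Y–Z: 7/23 sites differ → p ≈ 0.304348, d = −0.75 ln(1 − 0.405797) = 0.390401 ≈ 0.390.

d(X,Y) = 0.257, d(X,Z) = 0.390, d(Y,Z) = 0.390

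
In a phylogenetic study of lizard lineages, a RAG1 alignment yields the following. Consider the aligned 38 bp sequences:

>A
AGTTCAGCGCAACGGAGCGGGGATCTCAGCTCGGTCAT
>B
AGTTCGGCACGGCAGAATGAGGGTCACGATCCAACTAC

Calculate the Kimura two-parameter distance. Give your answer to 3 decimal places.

Of 38 sites, 18 differences are transitions and 1 are transversions, so P = 18/38 ≈ 0.473684 and Q = 1/38 ≈ 0.026316.
Under the Kimura two-parameter model, d = −½ ln(1 − 2P − Q) − ¼ ln(1 − 2Q).
1 − 2P − Q = 0.026316, giving −½ ln(0.026316) = 1.818789.
1 − 2Q = 0.947368, giving −¼ ln(0.947368) = 0.013517.
d = 1.818789 + 0.013517 = 1.832306.

1.832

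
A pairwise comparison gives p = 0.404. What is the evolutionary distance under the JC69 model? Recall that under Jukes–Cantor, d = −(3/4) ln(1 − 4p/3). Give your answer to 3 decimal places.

0.580

d = −(3/4) ln(1 − 4p/3) = −0.75 ln(1 − 0.538667) = −0.75 ln(0.461333)
  = −0.75 × (-0.773635) = 0.580226 substitutions/site.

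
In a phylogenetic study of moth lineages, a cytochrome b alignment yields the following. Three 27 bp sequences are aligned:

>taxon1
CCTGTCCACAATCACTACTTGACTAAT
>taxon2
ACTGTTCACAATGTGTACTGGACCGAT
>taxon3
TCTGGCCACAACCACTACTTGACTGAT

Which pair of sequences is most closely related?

taxon1 and taxon3

taxon1–taxon2: 8/27 differ, p = 0.296, d = 0.377.
taxon1–taxon3: 4/27 differ, p = 0.148, d = 0.165.
taxon2–taxon3: 9/27 differ, p = 0.333, d = 0.441.
The smallest distance is between taxon1 and taxon3.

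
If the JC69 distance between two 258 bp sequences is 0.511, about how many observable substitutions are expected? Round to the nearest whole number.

96

Invert JC69: p = (3/4)(1 − e^(−4d/3)) = 0.75 × (1 − e^(-0.681333)) = 0.75 × (1 − 0.505942) = 0.370544.
Expected differing sites = pL ≈ 0.370544 × 258 = 95.600352 ≈ 96.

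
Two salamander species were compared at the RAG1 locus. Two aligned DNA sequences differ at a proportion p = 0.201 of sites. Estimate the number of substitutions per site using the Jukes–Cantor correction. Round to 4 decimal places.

0.2340

d = −(3/4) ln(1 − 4p/3) = −0.75 ln(1 − 0.268) = −0.75 ln(0.732)
  = −0.75 × (-0.311975) = 0.233981 substitutions/site.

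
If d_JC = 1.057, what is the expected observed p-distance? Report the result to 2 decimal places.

p = (3/4)(1 − e^(−4d/3)) = 0.75 × (1 − e^(-1.409333)) = 0.75 × (1 − 0.244306) = 0.566771.

0.57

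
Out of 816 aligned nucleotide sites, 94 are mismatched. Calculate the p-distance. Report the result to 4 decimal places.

0.1152

p = 94/816 = 0.115196… ≈ 0.1152 (to 4 d.p.).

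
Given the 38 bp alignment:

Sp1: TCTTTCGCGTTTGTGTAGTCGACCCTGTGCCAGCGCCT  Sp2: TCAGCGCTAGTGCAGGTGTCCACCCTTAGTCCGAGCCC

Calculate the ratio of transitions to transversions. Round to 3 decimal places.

0.333

Transitions are A↔G and C↔T; transversions are all other mismatches.
Transitions: 5. Transversions: 15.
R = 5/15 = 0.333333… ≈ 0.333 (to 3 d.p.).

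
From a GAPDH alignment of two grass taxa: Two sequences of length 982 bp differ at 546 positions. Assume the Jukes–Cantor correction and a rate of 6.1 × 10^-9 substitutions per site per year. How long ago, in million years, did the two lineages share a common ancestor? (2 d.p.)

83.13

p = 546/982 ≈ 0.556008.
d = −(3/4) ln(1 − 4p/3) = −0.75 ln(1 − 0.741344) = −0.75 ln(0.258656)
  = −0.75 × (-1.352256) = 1.014192 substitutions/site.
Under a molecular clock d = 2μt, so t = d/(2μ) = 1.014192 / (2 × 6.1 × 10^-9) = 83.13 million years.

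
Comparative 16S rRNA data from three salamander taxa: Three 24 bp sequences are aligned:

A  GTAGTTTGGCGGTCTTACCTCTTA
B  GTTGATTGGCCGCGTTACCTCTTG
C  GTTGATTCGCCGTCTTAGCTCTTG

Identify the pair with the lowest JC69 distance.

A–B: 6/24 differ, p = 0.250, d = 0.304.
A–C: 6/24 differ, p = 0.250, d = 0.304.
B–C: 4/24 differ, p = 0.167, d = 0.188.
The smallest distance is between B and C.

B and C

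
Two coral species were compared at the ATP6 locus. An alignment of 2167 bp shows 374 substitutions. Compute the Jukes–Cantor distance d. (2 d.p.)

0.20

p = 374/2167 ≈ 0.172589.
d = −(3/4) ln(1 − 4p/3) = −0.75 ln(1 − 0.230119) = −0.75 ln(0.769881)
  = −0.75 × (-0.261519) = 0.196139 substitutions/site.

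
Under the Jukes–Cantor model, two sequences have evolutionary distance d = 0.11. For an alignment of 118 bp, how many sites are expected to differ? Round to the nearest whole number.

12

Invert JC69: p = (3/4)(1 − e^(−4d/3)) = 0.75 × (1 − e^(-0.146667)) = 0.75 × (1 − 0.863582) = 0.102314.
Expected differing sites = pL ≈ 0.102314 × 118 = 12.073052 ≈ 12.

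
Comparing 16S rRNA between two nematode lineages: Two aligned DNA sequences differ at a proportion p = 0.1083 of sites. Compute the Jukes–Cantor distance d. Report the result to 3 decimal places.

0.117

d = −(3/4) ln(1 − 4p/3) = −0.75 ln(1 − 0.1444) = −0.75 ln(0.8556)
  = −0.75 × (-0.155952) = 0.116964 substitutions/site.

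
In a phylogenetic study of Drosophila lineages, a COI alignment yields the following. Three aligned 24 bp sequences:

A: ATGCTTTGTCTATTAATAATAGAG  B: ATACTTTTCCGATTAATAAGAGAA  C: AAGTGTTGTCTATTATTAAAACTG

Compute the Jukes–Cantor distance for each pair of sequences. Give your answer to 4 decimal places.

d(A,B) = 0.3041, d(A,C) = 0.3694, d(B,C) = 0.8240

A–B: 6/24 sites differ → p = 0.25, d = −0.75 ln(1 − 0.333333) = 0.304098 ≈ 0.3041.
A–C: 7/24 sites differ → p ≈ 0.291667, d = −0.75 ln(1 − 0.388889) = 0.369358 ≈ 0.3694.
B–C: 12/24 sites differ → p = 0.5, d = −0.75 ln(1 − 0.666667) = 0.823960 ≈ 0.8240.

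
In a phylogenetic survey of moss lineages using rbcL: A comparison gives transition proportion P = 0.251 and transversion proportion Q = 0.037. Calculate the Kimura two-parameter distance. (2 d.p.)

Under the Kimura two-parameter model, d = −½ ln(1 − 2P − Q) − ¼ ln(1 − 2Q).
1 − 2P − Q = 0.461, giving −½ ln(0.461) = 0.387179.
1 − 2Q = 0.926, giving −¼ ln(0.926) = 0.019220.
d = 0.387179 + 0.019220 = 0.406399.

0.41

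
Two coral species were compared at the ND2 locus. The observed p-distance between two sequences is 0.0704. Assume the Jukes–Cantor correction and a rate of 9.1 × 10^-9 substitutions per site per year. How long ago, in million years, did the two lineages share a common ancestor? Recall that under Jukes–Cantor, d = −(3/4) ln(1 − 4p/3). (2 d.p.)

d = −(3/4) ln(1 − 4p/3) = −0.75 ln(1 − 0.093867) = −0.75 ln(0.906133)
  = −0.75 × (-0.098569) = 0.073927 substitutions/site.
Under a molecular clock d = 2μt, so t = d/(2μ) = 0.073927 / (2 × 9.1 × 10^-9) = 4.06 million years.

4.06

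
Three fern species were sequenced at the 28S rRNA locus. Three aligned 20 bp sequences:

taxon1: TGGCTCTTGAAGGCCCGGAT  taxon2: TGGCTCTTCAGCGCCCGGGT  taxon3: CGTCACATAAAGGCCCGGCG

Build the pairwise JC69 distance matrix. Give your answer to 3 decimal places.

d(taxon1,taxon2) = 0.233, d(taxon1,taxon3) = 0.471, d(taxon2,taxon3) = 0.687

taxon1–taxon2: 4/20 sites differ → p = 0.2, d = −0.75 ln(1 − 0.266667) = 0.232617 ≈ 0.233.
taxon1–taxon3: 7/20 sites differ → p = 0.35, d = −0.75 ln(1 − 0.466667) = 0.471457 ≈ 0.471.
taxon2–taxon3: 9/20 sites differ → p = 0.45, d = −0.75 ln(1 − 0.6) = 0.687218 ≈ 0.687.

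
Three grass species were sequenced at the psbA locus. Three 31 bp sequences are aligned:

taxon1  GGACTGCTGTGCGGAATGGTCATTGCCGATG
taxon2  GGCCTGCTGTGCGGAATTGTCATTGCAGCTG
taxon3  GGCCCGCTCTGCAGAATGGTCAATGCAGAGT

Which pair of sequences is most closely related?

taxon1–taxon2: 4/31 differ, p = 0.129, d = 0.142.
taxon1–taxon3: 8/31 differ, p = 0.258, d = 0.316.
taxon2–taxon3: 8/31 differ, p = 0.258, d = 0.316.
The smallest distance is between taxon1 and taxon2.

taxon1 and taxon2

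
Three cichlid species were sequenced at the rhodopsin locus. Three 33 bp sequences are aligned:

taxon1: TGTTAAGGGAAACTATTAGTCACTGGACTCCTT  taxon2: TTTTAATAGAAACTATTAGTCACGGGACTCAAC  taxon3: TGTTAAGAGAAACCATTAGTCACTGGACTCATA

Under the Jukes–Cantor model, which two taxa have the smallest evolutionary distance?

taxon1–taxon2: 7/33 differ, p = 0.212, d = 0.249.
taxon1–taxon3: 4/33 differ, p = 0.121, d = 0.132.
taxon2–taxon3: 6/33 differ, p = 0.182, d = 0.208.
The smallest distance is between taxon1 and taxon3.

taxon1 and taxon3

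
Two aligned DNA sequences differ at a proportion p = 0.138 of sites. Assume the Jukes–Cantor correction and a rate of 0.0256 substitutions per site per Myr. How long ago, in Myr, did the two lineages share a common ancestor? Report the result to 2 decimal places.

2.98

d = −(3/4) ln(1 − 4p/3) = −0.75 ln(1 − 0.184) = −0.75 ln(0.816)
  = −0.75 × (-0.203341) = 0.152506 substitutions/site.
Under a molecular clock d = 2μt, so t = d/(2μ) = 0.152506 / (2 × 0.0256) = 2.98 Myr.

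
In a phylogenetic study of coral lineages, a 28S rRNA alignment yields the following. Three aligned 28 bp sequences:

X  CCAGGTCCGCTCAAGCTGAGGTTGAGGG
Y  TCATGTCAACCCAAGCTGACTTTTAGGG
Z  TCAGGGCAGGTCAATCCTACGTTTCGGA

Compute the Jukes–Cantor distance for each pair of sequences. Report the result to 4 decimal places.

X–Y: 8/28 sites differ → p ≈ 0.285714, d = −0.75 ln(1 − 0.380952) = 0.359679 ≈ 0.3597.
X–Z: 11/28 sites differ → p ≈ 0.392857, d = −0.75 ln(1 − 0.523809) = 0.556452 ≈ 0.5565.
Y–Z: 11/28 sites differ → p ≈ 0.392857, d = −0.75 ln(1 − 0.523809) = 0.556452 ≈ 0.5565.

d(X,Y) = 0.3597, d(X,Z) = 0.5565, d(Y,Z) = 0.5565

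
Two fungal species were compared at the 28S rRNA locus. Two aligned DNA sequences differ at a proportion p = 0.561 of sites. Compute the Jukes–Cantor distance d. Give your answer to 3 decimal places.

d = −(3/4) ln(1 − 4p/3) = −0.75 ln(1 − 0.748) = −0.75 ln(0.252)
  = −0.75 × (-1.378326) = 1.033745 substitutions/site.

1.034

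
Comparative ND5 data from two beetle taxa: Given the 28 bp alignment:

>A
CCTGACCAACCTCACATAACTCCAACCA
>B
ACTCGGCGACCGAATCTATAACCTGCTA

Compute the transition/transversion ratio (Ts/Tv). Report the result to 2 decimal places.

Transitions are A↔G and C↔T; transversions are all other mismatches.
Transitions: 5. Transversions: 10.
R = 5/10 = 0.50.

0.50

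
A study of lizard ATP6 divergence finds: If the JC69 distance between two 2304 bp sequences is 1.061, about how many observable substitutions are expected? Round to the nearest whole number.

Invert JC69: p = (3/4)(1 − e^(−4d/3)) = 0.75 × (1 − e^(-1.414667)) = 0.75 × (1 − 0.243007) = 0.567745.
Expected differing sites = pL ≈ 0.567745 × 2304 = 1308.08448 ≈ 1308.

1308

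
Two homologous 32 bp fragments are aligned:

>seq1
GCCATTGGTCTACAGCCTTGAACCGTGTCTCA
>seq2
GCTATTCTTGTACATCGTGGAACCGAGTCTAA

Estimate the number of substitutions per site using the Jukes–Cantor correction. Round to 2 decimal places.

The sequences differ at 9 of 32 sites (3, 7, 8, 10, 15, 17, 19, 26, 31), so p = 9/32 = 0.28125.
d = −(3/4) ln(1 − 4p/3) = −0.75 ln(1 − 0.375) = −0.75 ln(0.625)
  = −0.75 × (-0.470004) = 0.352503 substitutions/site.

0.35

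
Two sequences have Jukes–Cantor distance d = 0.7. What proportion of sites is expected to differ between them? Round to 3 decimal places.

p = (3/4)(1 − e^(−4d/3)) = 0.75 × (1 − e^(-0.933333)) = 0.75 × (1 − 0.393241) = 0.455069.

0.455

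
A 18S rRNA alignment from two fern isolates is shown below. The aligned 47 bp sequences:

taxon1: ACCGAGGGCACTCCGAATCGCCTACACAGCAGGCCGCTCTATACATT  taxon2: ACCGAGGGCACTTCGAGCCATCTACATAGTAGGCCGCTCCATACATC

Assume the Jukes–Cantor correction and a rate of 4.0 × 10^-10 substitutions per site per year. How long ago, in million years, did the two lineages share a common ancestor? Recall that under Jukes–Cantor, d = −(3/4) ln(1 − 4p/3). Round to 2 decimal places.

The sequences differ at 9 of 47 sites (13, 17, 18, 20, 21, 27, 30, 40, 47), so p = 9/47 ≈ 0.191489.
d = −(3/4) ln(1 − 4p/3) = −0.75 ln(1 − 0.255319) = −0.75 ln(0.744681)
  = −0.75 × (-0.294799) = 0.221099 substitutions/site.
Under a molecular clock d = 2μt, so t = d/(2μ) = 0.221099 / (2 × 4.0 × 10^-10) = 276.37 million years.

276.37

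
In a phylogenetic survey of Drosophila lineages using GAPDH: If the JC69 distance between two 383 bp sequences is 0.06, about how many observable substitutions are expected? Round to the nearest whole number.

Invert JC69: p = (3/4)(1 − e^(−4d/3)) = 0.75 × (1 − e^(-0.08)) = 0.75 × (1 − 0.923116) = 0.057663.
Expected differing sites = pL ≈ 0.057663 × 383 = 22.084929 ≈ 22.

22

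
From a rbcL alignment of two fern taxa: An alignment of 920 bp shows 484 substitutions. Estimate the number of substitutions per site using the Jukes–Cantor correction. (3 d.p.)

p = 484/920 ≈ 0.526087.
d = −(3/4) ln(1 − 4p/3) = −0.75 ln(1 − 0.701449) = −0.75 ln(0.298551)
  = −0.75 × (-1.208815) = 0.906611 substitutions/site.

0.907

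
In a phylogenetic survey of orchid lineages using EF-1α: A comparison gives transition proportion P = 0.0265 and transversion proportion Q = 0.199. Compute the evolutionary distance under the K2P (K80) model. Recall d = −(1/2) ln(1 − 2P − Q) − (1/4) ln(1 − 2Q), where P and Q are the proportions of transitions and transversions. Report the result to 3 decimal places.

Under the Kimura two-parameter model, d = −½ ln(1 − 2P − Q) − ¼ ln(1 − 2Q).
1 − 2P − Q = 0.748, giving −½ ln(0.748) = 0.145176.
1 − 2Q = 0.602, giving −¼ ln(0.602) = 0.126874.
d = 0.145176 + 0.126874 = 0.272050.

0.272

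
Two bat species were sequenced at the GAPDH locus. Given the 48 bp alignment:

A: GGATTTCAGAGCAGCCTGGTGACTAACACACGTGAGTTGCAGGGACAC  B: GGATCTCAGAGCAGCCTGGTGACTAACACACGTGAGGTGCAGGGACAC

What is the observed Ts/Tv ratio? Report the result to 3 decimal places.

Transitions are A↔G and C↔T; transversions are all other mismatches.
Transitions: 1. Transversions: 1.
R = 1/1 = 1.000.

1.000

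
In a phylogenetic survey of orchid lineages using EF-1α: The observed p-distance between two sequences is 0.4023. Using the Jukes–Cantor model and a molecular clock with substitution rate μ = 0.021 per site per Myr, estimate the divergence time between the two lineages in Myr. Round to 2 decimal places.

d = −(3/4) ln(1 − 4p/3) = −0.75 ln(1 − 0.5364) = −0.75 ln(0.4636)
  = −0.75 × (-0.768733) = 0.576550 substitutions/site.
Under a molecular clock d = 2μt, so t = d/(2μ) = 0.576550 / (2 × 0.021) = 13.73 Myr.

13.73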